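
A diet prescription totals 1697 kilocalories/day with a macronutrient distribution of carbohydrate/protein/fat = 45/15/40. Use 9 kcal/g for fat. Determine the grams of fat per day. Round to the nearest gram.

75 g/day

Fat energy = 40% × 1697 = 678.8 kcal.
At 9 kcal/g: 678.8 ÷ 9 = 75.4222 g.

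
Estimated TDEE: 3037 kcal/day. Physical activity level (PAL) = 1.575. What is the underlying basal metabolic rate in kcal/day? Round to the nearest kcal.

1928 kcal/day

BMR = TEE ÷ activity factor = 3037 ÷ 1.575 = 1928.254 kcal/day.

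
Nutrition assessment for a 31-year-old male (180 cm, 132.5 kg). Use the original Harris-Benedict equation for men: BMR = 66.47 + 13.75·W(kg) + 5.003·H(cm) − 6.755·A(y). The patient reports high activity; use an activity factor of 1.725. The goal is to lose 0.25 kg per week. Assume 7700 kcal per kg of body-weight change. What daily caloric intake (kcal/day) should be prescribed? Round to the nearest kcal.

4175 kcal/day

Harris-Benedict: BMR = 66.47 + 13.75(132.5) + 5.003(180) − 6.755(31) = 2579.48 kcal/day.
TEE = 2579.48 × 1.725 = 4449.603 kcal/day.
Required daily deficit = 0.25 × 7700 ÷ 7 = 275 kcal/day.
Target intake = 4449.603 − 275 = 4174.603 kcal/day.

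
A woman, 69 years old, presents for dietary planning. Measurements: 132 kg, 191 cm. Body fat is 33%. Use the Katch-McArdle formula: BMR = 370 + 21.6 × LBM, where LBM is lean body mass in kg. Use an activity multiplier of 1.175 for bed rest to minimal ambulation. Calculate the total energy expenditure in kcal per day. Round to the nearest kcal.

2679 kcal per day

LBM = 132 × (1 − 0.33) = 88.44 kg. Katch-McArdle: BMR = 370 + 21.6 × 88.44 = 2280.304 kcal/day.
TEE = BMR × activity factor = 2280.304 × 1.175 = 2679.3572 kcal/day.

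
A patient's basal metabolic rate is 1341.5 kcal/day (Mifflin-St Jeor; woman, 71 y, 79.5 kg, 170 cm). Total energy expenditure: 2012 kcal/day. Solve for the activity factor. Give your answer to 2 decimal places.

Activity factor = TEE ÷ BMR = 2012 ÷ 1341.5 = 1.5.

1.50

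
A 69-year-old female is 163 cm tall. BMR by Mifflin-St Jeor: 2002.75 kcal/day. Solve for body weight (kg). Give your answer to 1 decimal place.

2002.75 = 10·W + 6.25(163) − 5(69) − 161
10·W = 2002.75 − 512.75 = 1490, so W = 149 kg.

149.0 kg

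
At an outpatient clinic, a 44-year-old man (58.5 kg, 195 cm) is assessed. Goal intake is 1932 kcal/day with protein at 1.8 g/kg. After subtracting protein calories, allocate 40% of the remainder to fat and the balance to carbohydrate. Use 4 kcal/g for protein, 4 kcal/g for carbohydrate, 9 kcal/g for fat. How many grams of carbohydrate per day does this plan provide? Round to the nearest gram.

227 g/day

Protein = 1.8 × 58.5 = 105.3 g → 105.3 × 4 = 421.2 kcal.
Non-protein calories = 1932 − 421.2 = 1510.8 kcal.
Fat: 40% × 1510.8 = 604.32 kcal; carbohydrate: 906.48 kcal.
Carbohydrate: 906.48 kcal ÷ 4 kcal/g = 226.62 g.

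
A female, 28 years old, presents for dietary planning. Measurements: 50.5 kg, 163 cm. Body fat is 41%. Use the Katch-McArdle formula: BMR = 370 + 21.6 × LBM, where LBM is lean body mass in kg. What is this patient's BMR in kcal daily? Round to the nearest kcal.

LBM = 50.5 × (1 − 0.41) = 29.795 kg. Katch-McArdle: BMR = 370 + 21.6 × 29.795 = 1013.572 kcal/day.

1014 kcal daily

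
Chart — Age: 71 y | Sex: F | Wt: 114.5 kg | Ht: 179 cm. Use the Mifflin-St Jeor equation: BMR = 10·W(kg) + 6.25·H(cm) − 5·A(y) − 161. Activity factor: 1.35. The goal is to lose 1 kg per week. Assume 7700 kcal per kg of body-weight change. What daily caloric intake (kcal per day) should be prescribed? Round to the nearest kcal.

Mifflin-St Jeor (female): BMR = 10(114.5) + 6.25(179) − 5(71) − 161 = 1145 + 1118.75 − 355 − 161 = 1747.75 kcal/day.
TEE = 1747.75 × 1.35 = 2359.4625 kcal/day.
Required daily deficit = 1 × 7700 ÷ 7 = 1100 kcal/day.
Target intake = 2359.4625 − 1100 = 1259.4625 kcal/day.

1259 kcal per day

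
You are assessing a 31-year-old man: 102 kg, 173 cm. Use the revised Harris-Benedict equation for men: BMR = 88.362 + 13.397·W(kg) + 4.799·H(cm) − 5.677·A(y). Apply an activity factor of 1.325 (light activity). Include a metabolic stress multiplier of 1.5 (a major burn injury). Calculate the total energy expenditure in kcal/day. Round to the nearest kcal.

4192 kcal/day

Harris-Benedict: BMR = 88.362 + 13.397(102) + 4.799(173) − 5.677(31) = 2109.096 kcal/day.
TEE = BMR × activity factor = 2109.096 × 1.325 = 2794.5522 kcal/day.
Apply stress factor: 2794.5522 × 1.5 = 4191.8283 kcal/day.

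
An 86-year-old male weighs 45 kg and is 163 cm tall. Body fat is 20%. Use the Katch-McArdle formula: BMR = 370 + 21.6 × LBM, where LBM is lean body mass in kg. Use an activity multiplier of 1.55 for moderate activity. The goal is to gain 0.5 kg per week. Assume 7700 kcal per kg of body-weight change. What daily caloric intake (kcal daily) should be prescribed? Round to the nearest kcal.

2329 kcal daily

LBM = 45 × (1 − 0.2) = 36 kg. Katch-McArdle: BMR = 370 + 21.6 × 36 = 1147.6 kcal/day.
TEE = 1147.6 × 1.55 = 1778.78 kcal/day.
Required daily surplus = 0.5 × 7700 ÷ 7 = 550 kcal/day.
Target intake = 1778.78 + 550 = 2328.78 kcal/day.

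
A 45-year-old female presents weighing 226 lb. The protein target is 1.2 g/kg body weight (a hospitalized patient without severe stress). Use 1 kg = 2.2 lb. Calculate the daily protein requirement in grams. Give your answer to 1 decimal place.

123.3 g/day

Weight in kg = 226 ÷ 2.2 = 102.7273 kg.
Protein = 1.2 g/kg × 102.7273 kg = 123.2727 g/day.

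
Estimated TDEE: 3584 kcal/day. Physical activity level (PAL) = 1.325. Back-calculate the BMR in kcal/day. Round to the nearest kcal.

2705 kcal/day

BMR = TEE ÷ activity factor = 3584 ÷ 1.325 = 2704.9057 kcal/day.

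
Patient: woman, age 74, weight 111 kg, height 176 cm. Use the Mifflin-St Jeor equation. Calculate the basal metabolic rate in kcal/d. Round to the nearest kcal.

Mifflin-St Jeor (female): BMR = 10(111) + 6.25(176) − 5(74) − 161 = 1110 + 1100 − 370 − 161 = 1679 kcal/day.

1679 kcal/d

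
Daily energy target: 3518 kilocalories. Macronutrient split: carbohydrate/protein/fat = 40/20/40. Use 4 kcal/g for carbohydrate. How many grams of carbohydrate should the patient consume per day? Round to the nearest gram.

352 g/day

Carbohydrate energy = 40% × 3518 = 1407.2 kcal.
At 4 kcal/g: 1407.2 ÷ 4 = 351.8 g.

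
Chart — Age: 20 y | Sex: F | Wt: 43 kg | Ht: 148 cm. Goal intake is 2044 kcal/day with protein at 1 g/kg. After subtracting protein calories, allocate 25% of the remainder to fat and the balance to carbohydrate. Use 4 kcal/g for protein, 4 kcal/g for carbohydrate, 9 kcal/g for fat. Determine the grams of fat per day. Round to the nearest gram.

52 g/day

Protein = 1 × 43 = 43 g → 43 × 4 = 172 kcal.
Non-protein calories = 2044 − 172 = 1872 kcal.
Fat: 25% × 1872 = 468 kcal; carbohydrate: 1404 kcal.
Fat: 468 kcal ÷ 9 kcal/g = 52 g.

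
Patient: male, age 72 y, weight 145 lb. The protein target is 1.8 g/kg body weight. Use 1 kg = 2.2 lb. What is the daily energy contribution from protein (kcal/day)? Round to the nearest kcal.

Weight in kg = 145 ÷ 2.2 = 65.9091 kg.
Protein = 1.8 g/kg × 65.9091 kg = 118.6364 g/day.
Protein energy = 118.6364 g × 4 kcal/g = 474.5455 kcal/day.

475 kcal/day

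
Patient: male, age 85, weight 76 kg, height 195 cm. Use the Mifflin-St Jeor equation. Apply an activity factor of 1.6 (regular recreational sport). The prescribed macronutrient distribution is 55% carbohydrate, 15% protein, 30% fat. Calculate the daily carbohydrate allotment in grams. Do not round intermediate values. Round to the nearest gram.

Mifflin-St Jeor (male): BMR = 10(76) + 6.25(195) − 5(85) + 5 = 760 + 1218.75 − 425 + 5 = 1558.75 kcal/day.
TEE = 1558.75 × 1.6 = 2494 kcal/day.
Carbohydrate energy = 55% × 2494 = 1371.7 kcal.
Carbohydrate = 1371.7 ÷ 4 kcal/g = 342.925 g.

343 g/day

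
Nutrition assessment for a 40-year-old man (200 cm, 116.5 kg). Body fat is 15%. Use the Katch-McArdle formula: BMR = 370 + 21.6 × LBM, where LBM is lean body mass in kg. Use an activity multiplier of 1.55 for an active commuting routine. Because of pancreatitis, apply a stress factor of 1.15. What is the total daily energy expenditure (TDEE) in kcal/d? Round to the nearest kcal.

LBM = 116.5 × (1 − 0.15) = 99.025 kg. Katch-McArdle: BMR = 370 + 21.6 × 99.025 = 2508.94 kcal/day.
TEE = BMR × activity factor = 2508.94 × 1.55 = 3888.857 kcal/day.
Apply stress factor: 3888.857 × 1.15 = 4472.1856 kcal/day.

4472 kcal/d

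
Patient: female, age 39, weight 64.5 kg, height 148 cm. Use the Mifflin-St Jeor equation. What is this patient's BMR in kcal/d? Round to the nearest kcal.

1214 kcal/d

Mifflin-St Jeor (female): BMR = 10(64.5) + 6.25(148) − 5(39) − 161 = 645 + 925 − 195 − 161 = 1214 kcal/day.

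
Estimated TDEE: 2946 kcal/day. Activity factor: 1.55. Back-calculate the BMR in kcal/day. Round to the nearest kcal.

BMR = TEE ÷ activity factor = 2946 ÷ 1.55 = 1900.6452 kcal/day.

1901 kcal/day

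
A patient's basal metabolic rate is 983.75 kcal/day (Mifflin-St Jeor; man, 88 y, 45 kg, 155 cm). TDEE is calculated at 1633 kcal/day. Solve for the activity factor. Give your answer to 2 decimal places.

Activity factor = TEE ÷ BMR = 1633 ÷ 983.75 = 1.66.

1.66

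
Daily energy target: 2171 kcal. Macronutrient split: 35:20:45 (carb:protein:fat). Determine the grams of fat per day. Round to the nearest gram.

Fat energy = 45% × 2171 = 976.95 kcal.
At 9 kcal/g: 976.95 ÷ 9 = 108.55 g.

109 g/day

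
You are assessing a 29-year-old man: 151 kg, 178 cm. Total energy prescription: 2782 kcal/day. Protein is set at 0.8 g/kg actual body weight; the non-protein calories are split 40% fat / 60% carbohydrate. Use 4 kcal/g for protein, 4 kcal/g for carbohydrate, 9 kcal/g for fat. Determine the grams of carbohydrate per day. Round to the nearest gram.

Protein = 0.8 × 151 = 120.8 g → 120.8 × 4 = 483.2 kcal.
Non-protein calories = 2782 − 483.2 = 2298.8 kcal.
Fat: 40% × 2298.8 = 919.52 kcal; carbohydrate: 1379.28 kcal.
Carbohydrate: 1379.28 kcal ÷ 4 kcal/g = 344.82 g.

345 g/day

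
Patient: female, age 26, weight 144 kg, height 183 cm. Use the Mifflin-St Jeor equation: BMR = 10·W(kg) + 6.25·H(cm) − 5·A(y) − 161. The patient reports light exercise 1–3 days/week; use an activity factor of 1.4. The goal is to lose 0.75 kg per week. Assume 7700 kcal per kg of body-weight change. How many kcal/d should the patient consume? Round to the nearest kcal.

2385 kcal/d

Mifflin-St Jeor (female): BMR = 10(144) + 6.25(183) − 5(26) − 161 = 1440 + 1143.75 − 130 − 161 = 2292.75 kcal/day.
TEE = 2292.75 × 1.4 = 3209.85 kcal/day.
Required daily deficit = 0.75 × 7700 ÷ 7 = 825 kcal/day.
Target intake = 3209.85 − 825 = 2384.85 kcal/day.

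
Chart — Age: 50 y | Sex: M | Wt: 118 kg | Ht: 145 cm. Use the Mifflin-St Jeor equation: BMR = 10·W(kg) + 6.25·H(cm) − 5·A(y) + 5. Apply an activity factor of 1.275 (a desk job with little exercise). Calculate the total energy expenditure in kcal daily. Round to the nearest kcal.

2348 kcal daily

Mifflin-St Jeor (male): BMR = 10(118) + 6.25(145) − 5(50) + 5 = 1180 + 906.25 − 250 + 5 = 1841.25 kcal/day.
TEE = BMR × activity factor = 1841.25 × 1.275 = 2347.5938 kcal/day.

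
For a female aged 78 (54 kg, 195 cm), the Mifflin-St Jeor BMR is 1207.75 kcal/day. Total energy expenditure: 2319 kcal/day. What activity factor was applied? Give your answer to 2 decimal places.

Activity factor = TEE ÷ BMR = 2319 ÷ 1207.75 = 1.92.

1.92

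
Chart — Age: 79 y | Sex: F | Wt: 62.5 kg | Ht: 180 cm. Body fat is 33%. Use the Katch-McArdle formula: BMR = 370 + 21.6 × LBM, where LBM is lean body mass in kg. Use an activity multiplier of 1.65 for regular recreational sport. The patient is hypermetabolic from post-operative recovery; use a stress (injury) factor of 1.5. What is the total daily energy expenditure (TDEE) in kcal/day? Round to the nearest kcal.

3154 kcal/day

LBM = 62.5 × (1 − 0.33) = 41.875 kg. Katch-McArdle: BMR = 370 + 21.6 × 41.875 = 1274.5 kcal/day.
TEE = BMR × activity factor = 1274.5 × 1.65 = 2102.925 kcal/day.
Apply stress factor: 2102.925 × 1.5 = 3154.3875 kcal/day.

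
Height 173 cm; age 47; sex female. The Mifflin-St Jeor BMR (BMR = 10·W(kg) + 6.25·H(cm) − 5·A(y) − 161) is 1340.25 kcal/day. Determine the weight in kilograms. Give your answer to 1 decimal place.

1340.25 = 10·W + 6.25(173) − 5(47) − 161
10·W = 1340.25 − 685.25 = 655, so W = 65.5 kg.

65.5 kg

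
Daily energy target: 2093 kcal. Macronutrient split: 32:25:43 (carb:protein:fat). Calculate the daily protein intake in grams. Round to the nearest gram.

Protein energy = 25% × 2093 = 523.25 kcal.
At 4 kcal/g: 523.25 ÷ 4 = 130.8125 g.

131 g/day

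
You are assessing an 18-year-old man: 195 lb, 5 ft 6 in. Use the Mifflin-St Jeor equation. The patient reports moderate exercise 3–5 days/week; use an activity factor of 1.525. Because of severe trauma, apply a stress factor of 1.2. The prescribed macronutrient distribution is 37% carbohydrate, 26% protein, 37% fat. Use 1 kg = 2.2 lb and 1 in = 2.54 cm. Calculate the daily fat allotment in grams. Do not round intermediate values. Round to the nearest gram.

Convert to metric: weight = 195 ÷ 2.2 = 88.6364 kg; height = (5×12 + 6) × 2.54 = 66 × 2.54 = 167.64 cm.
Mifflin-St Jeor (male): BMR = 10(88.6364) + 6.25(167.64) − 5(18) + 5 = 886.3636 + 1047.75 − 90 + 5 = 1849.1136 kcal/day.
TEE = 1849.1136 × 1.525 = 2819.8983 kcal/day.
With stress factor 1.2: 2819.8983 × 1.2 = 3383.878 kcal/day.
Fat energy = 37% × 3383.878 = 1252.0348 kcal.
Fat = 1252.0348 ÷ 9 kcal/g = 139.115 g.

139 g/day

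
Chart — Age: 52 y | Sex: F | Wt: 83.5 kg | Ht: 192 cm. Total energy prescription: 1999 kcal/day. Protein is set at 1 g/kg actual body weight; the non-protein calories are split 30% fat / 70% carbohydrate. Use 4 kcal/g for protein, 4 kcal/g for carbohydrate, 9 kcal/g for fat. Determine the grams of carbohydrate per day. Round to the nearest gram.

Protein = 1 × 83.5 = 83.5 g → 83.5 × 4 = 334 kcal.
Non-protein calories = 1999 − 334 = 1665 kcal.
Fat: 30% × 1665 = 499.5 kcal; carbohydrate: 1165.5 kcal.
Carbohydrate: 1165.5 kcal ÷ 4 kcal/g = 291.375 g.

291 g/day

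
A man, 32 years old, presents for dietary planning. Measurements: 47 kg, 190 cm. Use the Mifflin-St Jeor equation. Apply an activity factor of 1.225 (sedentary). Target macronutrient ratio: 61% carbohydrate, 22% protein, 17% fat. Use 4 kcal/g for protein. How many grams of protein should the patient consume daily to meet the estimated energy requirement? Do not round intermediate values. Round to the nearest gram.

Mifflin-St Jeor (male): BMR = 10(47) + 6.25(190) − 5(32) + 5 = 470 + 1187.5 − 160 + 5 = 1502.5 kcal/day.
TEE = 1502.5 × 1.225 = 1840.5625 kcal/day.
Protein energy = 22% × 1840.5625 = 404.9238 kcal.
Protein = 404.9238 ÷ 4 kcal/g = 101.2309 g.

101 g/day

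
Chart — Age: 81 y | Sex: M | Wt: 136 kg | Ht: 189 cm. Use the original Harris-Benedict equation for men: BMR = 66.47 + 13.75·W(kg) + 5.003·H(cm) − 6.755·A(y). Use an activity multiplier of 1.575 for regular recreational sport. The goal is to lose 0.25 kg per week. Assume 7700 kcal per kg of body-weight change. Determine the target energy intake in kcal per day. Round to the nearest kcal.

3402 kcal per day

Harris-Benedict: BMR = 66.47 + 13.75(136) + 5.003(189) − 6.755(81) = 2334.882 kcal/day.
TEE = 2334.882 × 1.575 = 3677.4392 kcal/day.
Required daily deficit = 0.25 × 7700 ÷ 7 = 275 kcal/day.
Target intake = 3677.4392 − 275 = 3402.4392 kcal/day.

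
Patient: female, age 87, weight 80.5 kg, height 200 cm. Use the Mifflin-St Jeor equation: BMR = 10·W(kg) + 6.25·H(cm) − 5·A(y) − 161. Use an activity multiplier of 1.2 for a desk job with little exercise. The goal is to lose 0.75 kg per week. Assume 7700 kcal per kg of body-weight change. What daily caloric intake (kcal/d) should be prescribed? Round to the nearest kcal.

926 kcal/d

Mifflin-St Jeor (female): BMR = 10(80.5) + 6.25(200) − 5(87) − 161 = 805 + 1250 − 435 − 161 = 1459 kcal/day.
TEE = 1459 × 1.2 = 1750.8 kcal/day.
Required daily deficit = 0.75 × 7700 ÷ 7 = 825 kcal/day.
Target intake = 1750.8 − 825 = 925.8 kcal/day.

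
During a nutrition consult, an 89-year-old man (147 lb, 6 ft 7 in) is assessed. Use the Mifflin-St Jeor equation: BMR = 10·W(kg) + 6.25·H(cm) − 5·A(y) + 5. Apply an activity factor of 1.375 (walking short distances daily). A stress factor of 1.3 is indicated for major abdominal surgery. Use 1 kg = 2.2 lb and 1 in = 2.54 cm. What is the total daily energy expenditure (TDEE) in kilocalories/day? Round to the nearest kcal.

Convert to metric: weight = 147 ÷ 2.2 = 66.8182 kg; height = (6×12 + 7) × 2.54 = 79 × 2.54 = 200.66 cm.
Mifflin-St Jeor (male): BMR = 10(66.8182) + 6.25(200.66) − 5(89) + 5 = 668.1818 + 1254.125 − 445 + 5 = 1482.3068 kcal/day.
TEE = BMR × activity factor = 1482.3068 × 1.375 = 2038.1719 kcal/day.
Apply stress factor: 2038.1719 × 1.3 = 2649.6234 kcal/day.

2650 kilocalories/day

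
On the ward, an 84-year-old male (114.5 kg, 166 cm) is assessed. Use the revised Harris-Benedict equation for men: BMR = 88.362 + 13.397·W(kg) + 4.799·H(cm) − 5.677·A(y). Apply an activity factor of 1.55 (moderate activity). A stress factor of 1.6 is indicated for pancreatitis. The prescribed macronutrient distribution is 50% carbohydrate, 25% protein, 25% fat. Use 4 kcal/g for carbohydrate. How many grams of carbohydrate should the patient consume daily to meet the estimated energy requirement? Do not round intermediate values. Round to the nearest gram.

Harris-Benedict: BMR = 88.362 + 13.397(114.5) + 4.799(166) − 5.677(84) = 1942.0845 kcal/day.
TEE = 1942.0845 × 1.55 = 3010.231 kcal/day.
With stress factor 1.6: 3010.231 × 1.6 = 4816.3696 kcal/day.
Carbohydrate energy = 50% × 4816.3696 = 2408.1848 kcal.
Carbohydrate = 2408.1848 ÷ 4 kcal/g = 602.0462 g.

602 g/day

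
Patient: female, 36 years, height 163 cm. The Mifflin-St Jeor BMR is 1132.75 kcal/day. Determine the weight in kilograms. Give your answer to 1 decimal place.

45.5 kg

1132.75 = 10·W + 6.25(163) − 5(36) − 161
10·W = 1132.75 − 677.75 = 455, so W = 45.5 kg.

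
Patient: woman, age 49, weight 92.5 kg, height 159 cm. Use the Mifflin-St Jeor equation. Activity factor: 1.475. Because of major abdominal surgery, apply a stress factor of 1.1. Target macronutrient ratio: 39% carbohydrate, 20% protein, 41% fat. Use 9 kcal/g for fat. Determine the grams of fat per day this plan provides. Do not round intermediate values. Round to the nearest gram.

112 g/day

Mifflin-St Jeor (female): BMR = 10(92.5) + 6.25(159) − 5(49) − 161 = 925 + 993.75 − 245 − 161 = 1512.75 kcal/day.
TEE = 1512.75 × 1.475 = 2231.3063 kcal/day.
With stress factor 1.1: 2231.3063 × 1.1 = 2454.4369 kcal/day.
Fat energy = 41% × 2454.4369 = 1006.3191 kcal.
Fat = 1006.3191 ÷ 9 kcal/g = 111.8132 g.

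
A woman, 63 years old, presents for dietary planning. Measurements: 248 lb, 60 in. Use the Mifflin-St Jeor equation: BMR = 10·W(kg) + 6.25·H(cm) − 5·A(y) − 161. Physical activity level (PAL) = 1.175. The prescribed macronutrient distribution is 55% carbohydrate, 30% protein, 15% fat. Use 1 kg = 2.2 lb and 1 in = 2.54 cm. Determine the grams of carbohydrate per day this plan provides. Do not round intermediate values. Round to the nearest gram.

259 g/day

Convert to metric: weight = 248 ÷ 2.2 = 112.7273 kg; height = 60 × 2.54 = 152.4 cm.
Mifflin-St Jeor (female): BMR = 10(112.7273) + 6.25(152.4) − 5(63) − 161 = 1127.2727 + 952.5 − 315 − 161 = 1603.7727 kcal/day.
TEE = 1603.7727 × 1.175 = 1884.433 kcal/day.
Carbohydrate energy = 55% × 1884.433 = 1036.4381 kcal.
Carbohydrate = 1036.4381 ÷ 4 kcal/g = 259.1095 g.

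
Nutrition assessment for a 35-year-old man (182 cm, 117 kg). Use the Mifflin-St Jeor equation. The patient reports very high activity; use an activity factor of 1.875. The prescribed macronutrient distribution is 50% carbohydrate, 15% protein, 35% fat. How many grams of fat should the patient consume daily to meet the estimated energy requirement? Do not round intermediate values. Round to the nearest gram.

156 g/day

Mifflin-St Jeor (male): BMR = 10(117) + 6.25(182) − 5(35) + 5 = 1170 + 1137.5 − 175 + 5 = 2137.5 kcal/day.
TEE = 2137.5 × 1.875 = 4007.8125 kcal/day.
Fat energy = 35% × 4007.8125 = 1402.7344 kcal.
Fat = 1402.7344 ÷ 9 kcal/g = 155.8594 g.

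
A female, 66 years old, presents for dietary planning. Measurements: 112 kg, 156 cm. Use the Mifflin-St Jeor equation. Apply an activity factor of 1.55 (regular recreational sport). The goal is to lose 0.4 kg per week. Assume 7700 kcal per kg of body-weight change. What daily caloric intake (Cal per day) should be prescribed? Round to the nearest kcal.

2046 Cal per day

Mifflin-St Jeor (female): BMR = 10(112) + 6.25(156) − 5(66) − 161 = 1120 + 975 − 330 − 161 = 1604 kcal/day.
TEE = 1604 × 1.55 = 2486.2 kcal/day.
Required daily deficit = 0.4 × 7700 ÷ 7 = 440 kcal/day.
Target intake = 2486.2 − 440 = 2046.2 kcal/day.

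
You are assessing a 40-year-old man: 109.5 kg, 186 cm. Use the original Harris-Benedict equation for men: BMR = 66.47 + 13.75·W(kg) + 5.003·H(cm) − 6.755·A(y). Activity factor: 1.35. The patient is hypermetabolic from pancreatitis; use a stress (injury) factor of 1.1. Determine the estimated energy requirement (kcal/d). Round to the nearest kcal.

3315 kcal/d

Harris-Benedict: BMR = 66.47 + 13.75(109.5) + 5.003(186) − 6.755(40) = 2232.453 kcal/day.
TEE = BMR × activity factor = 2232.453 × 1.35 = 3013.8116 kcal/day.
Apply stress factor: 3013.8116 × 1.1 = 3315.1927 kcal/day.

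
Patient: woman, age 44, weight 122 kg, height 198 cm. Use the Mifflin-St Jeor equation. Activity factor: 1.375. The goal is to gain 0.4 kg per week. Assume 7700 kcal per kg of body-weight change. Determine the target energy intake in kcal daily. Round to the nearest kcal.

3295 kcal daily

Mifflin-St Jeor (female): BMR = 10(122) + 6.25(198) − 5(44) − 161 = 1220 + 1237.5 − 220 − 161 = 2076.5 kcal/day.
TEE = 2076.5 × 1.375 = 2855.1875 kcal/day.
Required daily surplus = 0.4 × 7700 ÷ 7 = 440 kcal/day.
Target intake = 2855.1875 + 440 = 3295.1875 kcal/day.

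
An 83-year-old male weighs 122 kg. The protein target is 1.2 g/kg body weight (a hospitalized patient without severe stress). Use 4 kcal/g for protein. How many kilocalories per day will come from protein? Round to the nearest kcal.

586 kcal/day

Protein = 1.2 g/kg × 122 kg = 146.4 g/day.
Protein energy = 146.4 g × 4 kcal/g = 585.6 kcal/day.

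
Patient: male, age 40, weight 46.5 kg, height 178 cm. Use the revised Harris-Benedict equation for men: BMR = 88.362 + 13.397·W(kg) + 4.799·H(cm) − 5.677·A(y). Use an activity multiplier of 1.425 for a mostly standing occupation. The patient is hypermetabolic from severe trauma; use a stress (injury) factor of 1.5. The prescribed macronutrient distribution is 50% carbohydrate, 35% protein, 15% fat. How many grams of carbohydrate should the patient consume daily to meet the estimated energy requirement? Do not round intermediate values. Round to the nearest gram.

Harris-Benedict: BMR = 88.362 + 13.397(46.5) + 4.799(178) − 5.677(40) = 1338.4645 kcal/day.
TEE = 1338.4645 × 1.425 = 1907.3119 kcal/day.
With stress factor 1.5: 1907.3119 × 1.5 = 2860.9679 kcal/day.
Carbohydrate energy = 50% × 2860.9679 = 1430.4839 kcal.
Carbohydrate = 1430.4839 ÷ 4 kcal/g = 357.621 g.

358 g/day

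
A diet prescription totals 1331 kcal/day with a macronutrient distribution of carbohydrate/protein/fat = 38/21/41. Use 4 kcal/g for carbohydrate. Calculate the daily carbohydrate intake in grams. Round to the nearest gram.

126 g/day

Carbohydrate energy = 38% × 1331 = 505.78 kcal.
At 4 kcal/g: 505.78 ÷ 4 = 126.445 g.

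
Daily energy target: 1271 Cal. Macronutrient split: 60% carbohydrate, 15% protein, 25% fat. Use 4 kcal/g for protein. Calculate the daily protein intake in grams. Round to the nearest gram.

48 g/day

Protein energy = 15% × 1271 = 190.65 kcal.
At 4 kcal/g: 190.65 ÷ 4 = 47.6625 g.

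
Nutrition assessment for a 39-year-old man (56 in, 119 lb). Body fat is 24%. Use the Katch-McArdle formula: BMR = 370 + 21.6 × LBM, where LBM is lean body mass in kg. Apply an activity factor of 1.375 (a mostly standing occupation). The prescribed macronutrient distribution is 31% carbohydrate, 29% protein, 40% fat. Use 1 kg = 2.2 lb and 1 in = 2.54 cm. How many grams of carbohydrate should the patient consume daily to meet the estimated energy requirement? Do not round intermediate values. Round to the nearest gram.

Convert to metric: weight = 119 ÷ 2.2 = 54.0909 kg; height = 56 × 2.54 = 142.24 cm.
LBM = 54.0909 × (1 − 0.24) = 41.1091 kg. Katch-McArdle: BMR = 370 + 21.6 × 41.1091 = 1257.9564 kcal/day.
TEE = 1257.9564 × 1.375 = 1729.69 kcal/day.
Carbohydrate energy = 31% × 1729.69 = 536.2039 kcal.
Carbohydrate = 536.2039 ÷ 4 kcal/g = 134.051 g.

134 g/day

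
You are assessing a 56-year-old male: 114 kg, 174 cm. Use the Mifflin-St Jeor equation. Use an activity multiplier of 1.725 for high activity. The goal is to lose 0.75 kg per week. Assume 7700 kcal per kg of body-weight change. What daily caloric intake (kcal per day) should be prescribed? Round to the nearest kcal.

Mifflin-St Jeor (male): BMR = 10(114) + 6.25(174) − 5(56) + 5 = 1140 + 1087.5 − 280 + 5 = 1952.5 kcal/day.
TEE = 1952.5 × 1.725 = 3368.0625 kcal/day.
Required daily deficit = 0.75 × 7700 ÷ 7 = 825 kcal/day.
Target intake = 3368.0625 − 825 = 2543.0625 kcal/day.

2543 kcal per day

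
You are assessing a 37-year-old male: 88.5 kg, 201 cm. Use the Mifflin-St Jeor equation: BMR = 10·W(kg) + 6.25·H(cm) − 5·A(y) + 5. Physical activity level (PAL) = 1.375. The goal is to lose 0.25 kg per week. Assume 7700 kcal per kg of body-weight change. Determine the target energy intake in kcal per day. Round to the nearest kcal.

2422 kcal per day

Mifflin-St Jeor (male): BMR = 10(88.5) + 6.25(201) − 5(37) + 5 = 885 + 1256.25 − 185 + 5 = 1961.25 kcal/day.
TEE = 1961.25 × 1.375 = 2696.7188 kcal/day.
Required daily deficit = 0.25 × 7700 ÷ 7 = 275 kcal/day.
Target intake = 2696.7188 − 275 = 2421.7188 kcal/day.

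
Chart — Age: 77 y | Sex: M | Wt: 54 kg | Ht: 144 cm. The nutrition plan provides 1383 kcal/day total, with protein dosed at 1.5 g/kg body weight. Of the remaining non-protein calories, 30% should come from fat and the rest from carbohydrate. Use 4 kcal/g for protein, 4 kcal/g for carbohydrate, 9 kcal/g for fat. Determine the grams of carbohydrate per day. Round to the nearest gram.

Protein = 1.5 × 54 = 81 g → 81 × 4 = 324 kcal.
Non-protein calories = 1383 − 324 = 1059 kcal.
Fat: 30% × 1059 = 317.7 kcal; carbohydrate: 741.3 kcal.
Carbohydrate: 741.3 kcal ÷ 4 kcal/g = 185.325 g.

185 g/day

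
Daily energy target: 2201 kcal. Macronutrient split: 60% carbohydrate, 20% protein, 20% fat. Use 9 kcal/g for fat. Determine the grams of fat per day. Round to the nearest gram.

49 g/day

Fat energy = 20% × 2201 = 440.2 kcal.
At 9 kcal/g: 440.2 ÷ 9 = 48.9111 g.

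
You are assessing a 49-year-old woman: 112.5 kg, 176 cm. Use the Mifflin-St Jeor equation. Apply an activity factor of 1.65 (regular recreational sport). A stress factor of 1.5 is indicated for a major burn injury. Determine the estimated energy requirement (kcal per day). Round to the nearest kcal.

4502 kcal per day

Mifflin-St Jeor (female): BMR = 10(112.5) + 6.25(176) − 5(49) − 161 = 1125 + 1100 − 245 − 161 = 1819 kcal/day.
TEE = BMR × activity factor = 1819 × 1.65 = 3001.35 kcal/day.
Apply stress factor: 3001.35 × 1.5 = 4502.025 kcal/day.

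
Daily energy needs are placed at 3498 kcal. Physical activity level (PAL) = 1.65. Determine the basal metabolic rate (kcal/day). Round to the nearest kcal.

BMR = TEE ÷ activity factor = 3498 ÷ 1.65 = 2120 kcal/day.

2120 kcal/day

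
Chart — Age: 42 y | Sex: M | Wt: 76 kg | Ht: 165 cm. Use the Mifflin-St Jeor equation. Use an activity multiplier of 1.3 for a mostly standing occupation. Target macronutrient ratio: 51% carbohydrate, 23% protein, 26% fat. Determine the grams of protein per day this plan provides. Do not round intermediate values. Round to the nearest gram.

119 g/day

Mifflin-St Jeor (male): BMR = 10(76) + 6.25(165) − 5(42) + 5 = 760 + 1031.25 − 210 + 5 = 1586.25 kcal/day.
TEE = 1586.25 × 1.3 = 2062.125 kcal/day.
Protein energy = 23% × 2062.125 = 474.2888 kcal.
Protein = 474.2888 ÷ 4 kcal/g = 118.5722 g.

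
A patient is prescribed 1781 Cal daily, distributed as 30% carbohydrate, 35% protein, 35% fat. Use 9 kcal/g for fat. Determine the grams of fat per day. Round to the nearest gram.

Fat energy = 35% × 1781 = 623.35 kcal.
At 9 kcal/g: 623.35 ÷ 9 = 69.2611 g.

69 g/day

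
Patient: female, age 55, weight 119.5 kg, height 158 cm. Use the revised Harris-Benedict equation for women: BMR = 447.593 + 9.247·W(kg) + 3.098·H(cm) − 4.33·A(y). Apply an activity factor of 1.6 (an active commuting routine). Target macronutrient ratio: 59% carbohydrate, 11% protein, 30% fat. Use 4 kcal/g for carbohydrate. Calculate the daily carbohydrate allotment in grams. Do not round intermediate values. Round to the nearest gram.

Harris-Benedict: BMR = 447.593 + 9.247(119.5) + 3.098(158) − 4.33(55) = 1803.9435 kcal/day.
TEE = 1803.9435 × 1.6 = 2886.3096 kcal/day.
Carbohydrate energy = 59% × 2886.3096 = 1702.9227 kcal.
Carbohydrate = 1702.9227 ÷ 4 kcal/g = 425.7307 g.

426 g/day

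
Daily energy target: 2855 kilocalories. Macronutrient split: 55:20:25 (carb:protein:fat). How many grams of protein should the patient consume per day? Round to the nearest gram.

143 g/day

Protein energy = 20% × 2855 = 571 kcal.
At 4 kcal/g: 571 ÷ 4 = 142.75 g.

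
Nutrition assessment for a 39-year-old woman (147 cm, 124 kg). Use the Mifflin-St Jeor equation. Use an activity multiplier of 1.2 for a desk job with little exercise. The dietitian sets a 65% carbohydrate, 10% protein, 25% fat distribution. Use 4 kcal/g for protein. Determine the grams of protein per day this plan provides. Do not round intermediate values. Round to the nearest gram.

Mifflin-St Jeor (female): BMR = 10(124) + 6.25(147) − 5(39) − 161 = 1240 + 918.75 − 195 − 161 = 1802.75 kcal/day.
TEE = 1802.75 × 1.2 = 2163.3 kcal/day.
Protein energy = 10% × 2163.3 = 216.33 kcal.
Protein = 216.33 ÷ 4 kcal/g = 54.0825 g.

54 g/day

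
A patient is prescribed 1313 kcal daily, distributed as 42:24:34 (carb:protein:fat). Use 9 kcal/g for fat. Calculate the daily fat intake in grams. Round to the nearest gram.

50 g/day

Fat energy = 34% × 1313 = 446.42 kcal.
At 9 kcal/g: 446.42 ÷ 9 = 49.6022 g.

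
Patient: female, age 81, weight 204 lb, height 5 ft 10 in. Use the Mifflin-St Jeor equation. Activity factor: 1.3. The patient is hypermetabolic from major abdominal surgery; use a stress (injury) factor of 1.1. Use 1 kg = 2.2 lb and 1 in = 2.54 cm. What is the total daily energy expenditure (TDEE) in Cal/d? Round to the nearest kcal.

2106 Cal/d

Convert to metric: weight = 204 ÷ 2.2 = 92.7273 kg; height = (5×12 + 10) × 2.54 = 70 × 2.54 = 177.8 cm.
Mifflin-St Jeor (female): BMR = 10(92.7273) + 6.25(177.8) − 5(81) − 161 = 927.2727 + 1111.25 − 405 − 161 = 1472.5227 kcal/day.
TEE = BMR × activity factor = 1472.5227 × 1.3 = 1914.2795 kcal/day.
Apply stress factor: 1914.2795 × 1.1 = 2105.7075 kcal/day.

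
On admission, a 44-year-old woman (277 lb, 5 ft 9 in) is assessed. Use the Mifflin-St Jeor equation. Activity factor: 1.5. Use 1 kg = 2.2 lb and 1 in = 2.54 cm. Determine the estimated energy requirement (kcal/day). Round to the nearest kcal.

2960 kcal/day

Convert to metric: weight = 277 ÷ 2.2 = 125.9091 kg; height = (5×12 + 9) × 2.54 = 69 × 2.54 = 175.26 cm.
Mifflin-St Jeor (female): BMR = 10(125.9091) + 6.25(175.26) − 5(44) − 161 = 1259.0909 + 1095.375 − 220 − 161 = 1973.4659 kcal/day.
TEE = BMR × activity factor = 1973.4659 × 1.5 = 2960.1989 kcal/day.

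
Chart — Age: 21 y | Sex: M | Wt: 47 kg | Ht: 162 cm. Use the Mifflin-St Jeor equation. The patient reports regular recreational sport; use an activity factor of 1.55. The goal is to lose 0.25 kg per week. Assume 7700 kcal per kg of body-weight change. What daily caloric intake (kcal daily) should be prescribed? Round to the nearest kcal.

1868 kcal daily

Mifflin-St Jeor (male): BMR = 10(47) + 6.25(162) − 5(21) + 5 = 470 + 1012.5 − 105 + 5 = 1382.5 kcal/day.
TEE = 1382.5 × 1.55 = 2142.875 kcal/day.
Required daily deficit = 0.25 × 7700 ÷ 7 = 275 kcal/day.
Target intake = 2142.875 − 275 = 1867.875 kcal/day.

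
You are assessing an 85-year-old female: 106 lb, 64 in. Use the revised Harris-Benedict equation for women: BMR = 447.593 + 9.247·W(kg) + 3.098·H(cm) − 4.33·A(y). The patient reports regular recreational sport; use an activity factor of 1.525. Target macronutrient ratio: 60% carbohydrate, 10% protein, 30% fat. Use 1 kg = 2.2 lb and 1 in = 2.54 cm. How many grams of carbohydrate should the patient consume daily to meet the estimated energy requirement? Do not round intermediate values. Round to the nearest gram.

235 g/day

Convert to metric: weight = 106 ÷ 2.2 = 48.1818 kg; height = 64 × 2.54 = 162.56 cm.
Harris-Benedict: BMR = 447.593 + 9.247(48.1818) + 3.098(162.56) − 4.33(85) = 1028.6912 kcal/day.
TEE = 1028.6912 × 1.525 = 1568.754 kcal/day.
Carbohydrate energy = 60% × 1568.754 = 941.2524 kcal.
Carbohydrate = 941.2524 ÷ 4 kcal/g = 235.3131 g.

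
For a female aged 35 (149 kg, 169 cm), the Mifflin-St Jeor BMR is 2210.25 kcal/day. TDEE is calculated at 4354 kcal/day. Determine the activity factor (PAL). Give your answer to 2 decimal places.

Activity factor = TEE ÷ BMR = 4354 ÷ 2210.25 = 1.97.

1.97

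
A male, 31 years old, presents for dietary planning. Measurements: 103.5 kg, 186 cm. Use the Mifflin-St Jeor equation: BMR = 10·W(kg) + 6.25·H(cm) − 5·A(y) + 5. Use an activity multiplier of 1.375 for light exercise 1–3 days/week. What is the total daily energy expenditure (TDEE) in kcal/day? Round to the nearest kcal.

Mifflin-St Jeor (male): BMR = 10(103.5) + 6.25(186) − 5(31) + 5 = 1035 + 1162.5 − 155 + 5 = 2047.5 kcal/day.
TEE = BMR × activity factor = 2047.5 × 1.375 = 2815.3125 kcal/day.

2815 kcal/day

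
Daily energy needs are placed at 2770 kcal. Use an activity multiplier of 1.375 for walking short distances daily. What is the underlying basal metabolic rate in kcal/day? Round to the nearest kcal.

BMR = TEE ÷ activity factor = 2770 ÷ 1.375 = 2014.5455 kcal/day.

2015 kcal/day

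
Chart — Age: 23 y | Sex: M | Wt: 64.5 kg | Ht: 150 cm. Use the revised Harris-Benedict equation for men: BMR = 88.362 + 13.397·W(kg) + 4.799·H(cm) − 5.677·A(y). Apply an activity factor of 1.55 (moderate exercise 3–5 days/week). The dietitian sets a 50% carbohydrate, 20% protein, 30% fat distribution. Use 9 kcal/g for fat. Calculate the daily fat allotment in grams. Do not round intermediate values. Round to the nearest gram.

80 g/day

Harris-Benedict: BMR = 88.362 + 13.397(64.5) + 4.799(150) − 5.677(23) = 1541.7475 kcal/day.
TEE = 1541.7475 × 1.55 = 2389.7086 kcal/day.
Fat energy = 30% × 2389.7086 = 716.9126 kcal.
Fat = 716.9126 ÷ 9 kcal/g = 79.657 g.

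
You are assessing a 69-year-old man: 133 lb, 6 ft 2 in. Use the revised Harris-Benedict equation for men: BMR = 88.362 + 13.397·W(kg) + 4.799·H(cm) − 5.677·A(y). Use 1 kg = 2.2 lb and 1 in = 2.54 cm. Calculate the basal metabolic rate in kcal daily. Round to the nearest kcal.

Convert to metric: weight = 133 ÷ 2.2 = 60.4545 kg; height = (6×12 + 2) × 2.54 = 74 × 2.54 = 187.96 cm.
Harris-Benedict: BMR = 88.362 + 13.397(60.4545) + 4.799(187.96) − 5.677(69) = 1408.5786 kcal/day.

1409 kcal daily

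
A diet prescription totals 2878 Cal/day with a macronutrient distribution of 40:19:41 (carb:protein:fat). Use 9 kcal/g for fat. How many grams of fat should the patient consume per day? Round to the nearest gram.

Fat energy = 41% × 2878 = 1179.98 kcal.
At 9 kcal/g: 1179.98 ÷ 9 = 131.1089 g.

131 g/day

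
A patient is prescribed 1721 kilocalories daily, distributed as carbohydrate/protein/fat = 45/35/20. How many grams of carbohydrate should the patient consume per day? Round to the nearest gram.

Carbohydrate energy = 45% × 1721 = 774.45 kcal.
At 4 kcal/g: 774.45 ÷ 4 = 193.6125 g.

194 g/day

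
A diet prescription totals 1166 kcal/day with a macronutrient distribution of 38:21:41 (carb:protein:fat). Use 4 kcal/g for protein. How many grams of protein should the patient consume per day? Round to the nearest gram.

Protein energy = 21% × 1166 = 244.86 kcal.
At 4 kcal/g: 244.86 ÷ 4 = 61.215 g.

61 g/day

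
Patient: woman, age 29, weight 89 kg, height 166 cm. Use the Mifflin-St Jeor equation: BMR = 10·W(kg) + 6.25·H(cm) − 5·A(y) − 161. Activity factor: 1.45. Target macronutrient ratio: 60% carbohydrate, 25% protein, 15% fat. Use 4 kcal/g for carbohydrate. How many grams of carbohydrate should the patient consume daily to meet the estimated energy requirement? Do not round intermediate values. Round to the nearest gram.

353 g/day

Mifflin-St Jeor (female): BMR = 10(89) + 6.25(166) − 5(29) − 161 = 890 + 1037.5 − 145 − 161 = 1621.5 kcal/day.
TEE = 1621.5 × 1.45 = 2351.175 kcal/day.
Carbohydrate energy = 60% × 2351.175 = 1410.705 kcal.
Carbohydrate = 1410.705 ÷ 4 kcal/g = 352.6763 g.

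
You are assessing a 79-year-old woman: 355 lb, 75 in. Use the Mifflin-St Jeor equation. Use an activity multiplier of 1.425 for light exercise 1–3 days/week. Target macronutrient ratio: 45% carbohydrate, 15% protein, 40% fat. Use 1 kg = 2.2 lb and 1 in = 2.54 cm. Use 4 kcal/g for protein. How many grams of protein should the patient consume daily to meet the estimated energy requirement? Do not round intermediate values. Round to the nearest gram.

Convert to metric: weight = 355 ÷ 2.2 = 161.3636 kg; height = 75 × 2.54 = 190.5 cm.
Mifflin-St Jeor (female): BMR = 10(161.3636) + 6.25(190.5) − 5(79) − 161 = 1613.6364 + 1190.625 − 395 − 161 = 2248.2614 kcal/day.
TEE = 2248.2614 × 1.425 = 3203.7724 kcal/day.
Protein energy = 15% × 3203.7724 = 480.5659 kcal.
Protein = 480.5659 ÷ 4 kcal/g = 120.1415 g.

120 g/day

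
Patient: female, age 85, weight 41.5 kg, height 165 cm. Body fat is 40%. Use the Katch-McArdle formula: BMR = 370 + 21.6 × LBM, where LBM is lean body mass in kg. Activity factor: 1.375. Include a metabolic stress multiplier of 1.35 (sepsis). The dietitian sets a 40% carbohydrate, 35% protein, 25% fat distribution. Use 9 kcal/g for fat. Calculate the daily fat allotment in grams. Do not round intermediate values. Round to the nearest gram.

47 g/day

LBM = 41.5 × (1 − 0.4) = 24.9 kg. Katch-McArdle: BMR = 370 + 21.6 × 24.9 = 907.84 kcal/day.
TEE = 907.84 × 1.375 = 1248.28 kcal/day.
With stress factor 1.35: 1248.28 × 1.35 = 1685.178 kcal/day.
Fat energy = 25% × 1685.178 = 421.2945 kcal.
Fat = 421.2945 ÷ 9 kcal/g = 46.8105 g.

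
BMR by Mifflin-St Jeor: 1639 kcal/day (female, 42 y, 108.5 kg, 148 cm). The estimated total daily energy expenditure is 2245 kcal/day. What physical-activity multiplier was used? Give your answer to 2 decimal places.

1.37

Activity factor = TEE ÷ BMR = 2245 ÷ 1639 = 1.37.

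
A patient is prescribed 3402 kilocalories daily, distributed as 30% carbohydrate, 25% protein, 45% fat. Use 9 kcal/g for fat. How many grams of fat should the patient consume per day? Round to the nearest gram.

Fat energy = 45% × 3402 = 1530.9 kcal.
At 9 kcal/g: 1530.9 ÷ 9 = 170.1 g.

170 g/day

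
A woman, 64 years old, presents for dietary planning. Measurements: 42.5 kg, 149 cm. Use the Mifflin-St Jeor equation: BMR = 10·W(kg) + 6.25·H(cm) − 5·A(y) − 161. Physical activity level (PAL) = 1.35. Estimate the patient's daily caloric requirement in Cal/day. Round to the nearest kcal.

1182 Cal/day

Mifflin-St Jeor (female): BMR = 10(42.5) + 6.25(149) − 5(64) − 161 = 425 + 931.25 − 320 − 161 = 875.25 kcal/day.
TEE = BMR × activity factor = 875.25 × 1.35 = 1181.5875 kcal/day.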